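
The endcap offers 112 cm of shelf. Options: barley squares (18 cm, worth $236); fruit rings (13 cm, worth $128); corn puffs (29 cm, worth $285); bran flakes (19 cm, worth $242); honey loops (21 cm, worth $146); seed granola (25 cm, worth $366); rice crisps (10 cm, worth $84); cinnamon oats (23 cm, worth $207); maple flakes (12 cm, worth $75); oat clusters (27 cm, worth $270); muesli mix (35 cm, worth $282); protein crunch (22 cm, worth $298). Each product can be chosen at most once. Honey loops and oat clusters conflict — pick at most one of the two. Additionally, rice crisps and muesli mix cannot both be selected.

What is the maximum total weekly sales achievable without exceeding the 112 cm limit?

1412

Density check — seed granola 14.64, protein crunch 13.55, barley squares 13.11 are the best per cm.
The ratio ordering already packs tightly: barley squares + bran flakes + seed granola + oat clusters + protein crunch, 111 cm, 1412.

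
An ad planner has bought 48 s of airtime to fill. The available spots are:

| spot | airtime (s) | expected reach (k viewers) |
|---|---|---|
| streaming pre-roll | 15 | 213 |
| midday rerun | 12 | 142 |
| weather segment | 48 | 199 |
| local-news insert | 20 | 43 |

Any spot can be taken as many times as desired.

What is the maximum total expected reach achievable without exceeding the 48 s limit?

639

The ratio ordering already packs tightly: 3×streaming pre-roll, 45 s, 639.
That's the maximum — no swap from here does better than 639.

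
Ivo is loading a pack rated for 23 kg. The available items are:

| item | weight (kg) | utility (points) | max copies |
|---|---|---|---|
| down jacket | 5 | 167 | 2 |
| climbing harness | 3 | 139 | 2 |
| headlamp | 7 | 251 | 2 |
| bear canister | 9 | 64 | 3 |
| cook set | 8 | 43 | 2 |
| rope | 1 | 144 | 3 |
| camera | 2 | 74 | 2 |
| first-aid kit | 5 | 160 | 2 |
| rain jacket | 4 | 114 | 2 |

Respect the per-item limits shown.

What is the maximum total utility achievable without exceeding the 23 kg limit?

1212

Filling by ratio: 2×climbing harness + headlamp + 3×rope + 2×camera for 1109, with 3 kg left unused.
Replace 2×camera with headlamp: the trade gains 103 net, giving 1212 at 23 kg.
Every other selection either busts 23 kg or exceeds an availability limit or fails to beat 1212.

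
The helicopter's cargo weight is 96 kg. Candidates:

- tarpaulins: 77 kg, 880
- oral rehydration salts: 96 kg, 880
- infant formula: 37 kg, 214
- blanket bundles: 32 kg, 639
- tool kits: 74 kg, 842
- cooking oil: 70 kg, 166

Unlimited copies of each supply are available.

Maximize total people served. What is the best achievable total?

The ratio ordering already packs tightly: 3×blanket bundles, 96 kg, 1917.
Nothing else within 96 kg beats 1917.

1917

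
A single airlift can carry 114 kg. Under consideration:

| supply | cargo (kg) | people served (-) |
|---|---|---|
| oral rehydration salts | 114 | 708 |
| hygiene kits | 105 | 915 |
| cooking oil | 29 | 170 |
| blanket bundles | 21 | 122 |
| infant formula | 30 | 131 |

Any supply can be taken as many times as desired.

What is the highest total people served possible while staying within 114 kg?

Best packing: hygiene kits — 105 kg, 915 total.
Nothing else within 114 kg beats 915.

915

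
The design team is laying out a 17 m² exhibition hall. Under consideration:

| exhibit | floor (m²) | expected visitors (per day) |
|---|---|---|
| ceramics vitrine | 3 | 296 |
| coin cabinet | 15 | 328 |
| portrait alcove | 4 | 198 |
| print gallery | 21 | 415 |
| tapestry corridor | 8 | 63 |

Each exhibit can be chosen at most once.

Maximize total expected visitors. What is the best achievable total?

557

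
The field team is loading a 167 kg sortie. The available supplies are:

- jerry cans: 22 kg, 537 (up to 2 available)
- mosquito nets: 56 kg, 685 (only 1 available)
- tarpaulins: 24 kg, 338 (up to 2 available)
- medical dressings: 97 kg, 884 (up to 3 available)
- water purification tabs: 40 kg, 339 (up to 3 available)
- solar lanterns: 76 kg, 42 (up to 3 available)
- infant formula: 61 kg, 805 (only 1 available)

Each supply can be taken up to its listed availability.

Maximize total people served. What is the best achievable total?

2564

Filling by ratio: 2×jerry cans + 2×tarpaulins + infant formula for 2555, with 14 kg left unused.
Replace 2×tarpaulins with mosquito nets: the trade gains 9 net, giving 2564 at 161 kg.
No other feasible combination exceeds 2564.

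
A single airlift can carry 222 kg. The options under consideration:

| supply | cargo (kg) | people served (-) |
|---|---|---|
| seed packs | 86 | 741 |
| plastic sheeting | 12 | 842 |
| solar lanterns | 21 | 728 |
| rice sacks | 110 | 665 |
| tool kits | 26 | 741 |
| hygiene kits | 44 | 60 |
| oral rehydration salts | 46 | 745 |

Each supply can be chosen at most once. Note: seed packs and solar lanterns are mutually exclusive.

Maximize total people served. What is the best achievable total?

3721

Taking plastic sheeting + solar lanterns + rice sacks + tool kits + oral rehydration salts: 215 kg used, 3721 in people served.
Next best is seed packs + plastic sheeting + tool kits + hygiene kits + oral rehydration salts at 3129 (214 kg) — short by 592.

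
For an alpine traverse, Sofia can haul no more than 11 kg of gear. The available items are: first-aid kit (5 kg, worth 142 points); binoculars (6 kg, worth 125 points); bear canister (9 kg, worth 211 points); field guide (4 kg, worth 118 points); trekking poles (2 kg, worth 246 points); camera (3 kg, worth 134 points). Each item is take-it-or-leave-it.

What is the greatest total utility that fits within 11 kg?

Ranking by ratio (utility/kg): trekking poles 123.00, camera 44.67, field guide 29.50.
Greedy by ratio would take field guide + trekking poles + camera: 9 kg used, total 498.
Dropping field guide frees 4 kg; slotting in first-aid kit (5 kg) lifts the total to 522 at 10 kg.
Next best is first-aid kit + field guide + trekking poles at 506 (11 kg) — short by 16.

522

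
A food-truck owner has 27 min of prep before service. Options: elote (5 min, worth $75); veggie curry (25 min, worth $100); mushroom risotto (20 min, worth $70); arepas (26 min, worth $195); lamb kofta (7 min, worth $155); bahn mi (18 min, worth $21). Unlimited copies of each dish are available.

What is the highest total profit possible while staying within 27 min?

540

Best packing: elote + 3×lamb kofta — 26 min, 540 total.
Nothing else within 27 min beats 540.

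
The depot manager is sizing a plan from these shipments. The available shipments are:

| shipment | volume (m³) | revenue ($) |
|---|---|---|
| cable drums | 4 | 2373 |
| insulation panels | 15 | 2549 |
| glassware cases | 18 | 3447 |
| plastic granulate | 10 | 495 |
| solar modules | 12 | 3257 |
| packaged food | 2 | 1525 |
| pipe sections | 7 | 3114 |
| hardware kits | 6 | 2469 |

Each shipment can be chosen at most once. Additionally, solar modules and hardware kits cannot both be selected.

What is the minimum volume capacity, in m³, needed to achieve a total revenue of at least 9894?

25

Look for the lowest-volume combination reaching 9894.
cable drums + solar modules + packaged food + pipe sections reaches 10269 using 25 m³.
No combination under 25 m³ hits 9894.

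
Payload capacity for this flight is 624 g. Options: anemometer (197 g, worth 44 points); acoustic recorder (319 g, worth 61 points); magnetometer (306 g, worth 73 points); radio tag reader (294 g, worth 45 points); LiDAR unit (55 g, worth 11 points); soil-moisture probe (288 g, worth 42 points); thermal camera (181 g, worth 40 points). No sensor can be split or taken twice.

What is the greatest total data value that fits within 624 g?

128

Anemometer + magnetometer + LiDAR unit uses 558 of the 624 g and totals 128.
No other feasible combination exceeds 128.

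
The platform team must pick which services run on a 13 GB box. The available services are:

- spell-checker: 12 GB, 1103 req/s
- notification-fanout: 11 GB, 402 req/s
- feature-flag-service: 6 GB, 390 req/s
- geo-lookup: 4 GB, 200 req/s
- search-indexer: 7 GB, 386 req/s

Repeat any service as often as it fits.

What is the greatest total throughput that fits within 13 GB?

By throughput per GB: spell-checker 91.92, feature-flag-service 65.00, search-indexer 55.14 lead.
Taking spell-checker: 12 GB used, 1103 in throughput.
Nothing else within 13 GB beats 1103.

1103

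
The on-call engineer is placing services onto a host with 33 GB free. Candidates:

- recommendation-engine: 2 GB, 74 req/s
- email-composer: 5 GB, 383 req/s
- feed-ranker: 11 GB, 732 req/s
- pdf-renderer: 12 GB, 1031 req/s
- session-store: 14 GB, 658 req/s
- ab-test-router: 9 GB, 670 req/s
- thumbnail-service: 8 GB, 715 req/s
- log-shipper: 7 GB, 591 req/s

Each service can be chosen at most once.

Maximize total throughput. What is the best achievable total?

2720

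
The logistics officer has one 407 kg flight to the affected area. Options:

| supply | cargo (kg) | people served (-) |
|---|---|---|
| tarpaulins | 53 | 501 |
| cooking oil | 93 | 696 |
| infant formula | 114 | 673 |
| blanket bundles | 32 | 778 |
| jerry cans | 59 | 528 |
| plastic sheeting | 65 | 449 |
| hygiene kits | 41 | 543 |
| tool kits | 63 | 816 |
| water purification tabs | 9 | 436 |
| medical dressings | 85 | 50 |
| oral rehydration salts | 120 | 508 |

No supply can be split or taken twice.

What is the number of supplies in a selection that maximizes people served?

7

Best achievable people served is 4443.
One optimal bundle: tarpaulins + cooking oil + infant formula + blanket bundles + hygiene kits + tool kits + water purification tabs (405 kg).
Every optimal selection uses 7 supplies.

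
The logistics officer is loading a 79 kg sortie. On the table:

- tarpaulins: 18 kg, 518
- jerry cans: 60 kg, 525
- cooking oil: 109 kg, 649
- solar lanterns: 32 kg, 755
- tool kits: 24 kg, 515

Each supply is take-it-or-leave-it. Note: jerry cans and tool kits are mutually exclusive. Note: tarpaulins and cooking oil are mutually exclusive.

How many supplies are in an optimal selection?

3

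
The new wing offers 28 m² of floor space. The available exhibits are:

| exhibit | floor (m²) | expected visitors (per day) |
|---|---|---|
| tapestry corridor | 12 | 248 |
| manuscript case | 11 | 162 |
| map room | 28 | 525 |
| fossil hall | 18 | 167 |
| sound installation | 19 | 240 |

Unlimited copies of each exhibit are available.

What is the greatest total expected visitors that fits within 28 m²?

Greedy by ratio would take 2×tapestry corridor: 24 m² used, total 496.
Dropping 2×tapestry corridor frees 24 m²; slotting in map room (28 m²) lifts the total to 525 at 28 m².
Nothing else within 28 m² beats 525.

525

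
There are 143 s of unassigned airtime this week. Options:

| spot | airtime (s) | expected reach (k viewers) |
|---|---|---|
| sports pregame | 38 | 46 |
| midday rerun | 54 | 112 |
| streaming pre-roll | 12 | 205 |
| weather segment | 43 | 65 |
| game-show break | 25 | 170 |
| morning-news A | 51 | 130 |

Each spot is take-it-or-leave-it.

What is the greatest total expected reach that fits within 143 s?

617

Midday rerun + streaming pre-roll + game-show break + morning-news A uses 142 of the 143 s and totals 617.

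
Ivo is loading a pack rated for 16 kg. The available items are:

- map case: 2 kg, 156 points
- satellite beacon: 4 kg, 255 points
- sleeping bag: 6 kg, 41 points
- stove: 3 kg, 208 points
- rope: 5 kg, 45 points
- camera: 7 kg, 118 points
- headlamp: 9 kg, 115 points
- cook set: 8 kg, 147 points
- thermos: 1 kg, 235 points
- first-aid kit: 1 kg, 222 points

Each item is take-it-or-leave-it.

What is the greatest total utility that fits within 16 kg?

1121

The ratio ordering already packs tightly: map case + satellite beacon + stove + rope + thermos + first-aid kit, 16 kg, 1121.
Runner-up map case + satellite beacon + stove + thermos + first-aid kit tops out at 1076.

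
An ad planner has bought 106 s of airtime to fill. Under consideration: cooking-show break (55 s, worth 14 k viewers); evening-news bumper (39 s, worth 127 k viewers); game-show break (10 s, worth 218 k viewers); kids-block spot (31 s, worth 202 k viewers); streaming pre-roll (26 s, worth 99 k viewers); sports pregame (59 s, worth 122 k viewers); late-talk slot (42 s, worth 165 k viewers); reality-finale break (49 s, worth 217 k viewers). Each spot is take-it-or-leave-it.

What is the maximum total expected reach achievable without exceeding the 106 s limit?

Ranking by ratio (expected reach/s): game-show break 21.80, kids-block spot 6.52, reality-finale break 4.43, late-talk slot 3.93.
Filling by ratio: game-show break + kids-block spot + reality-finale break for 637, with 16 s left unused.
Replace reality-finale break with evening-news bumper + streaming pre-roll: the trade gains 9 net, giving 646 at 106 s.
Runner-up game-show break + kids-block spot + reality-finale break tops out at 637.

646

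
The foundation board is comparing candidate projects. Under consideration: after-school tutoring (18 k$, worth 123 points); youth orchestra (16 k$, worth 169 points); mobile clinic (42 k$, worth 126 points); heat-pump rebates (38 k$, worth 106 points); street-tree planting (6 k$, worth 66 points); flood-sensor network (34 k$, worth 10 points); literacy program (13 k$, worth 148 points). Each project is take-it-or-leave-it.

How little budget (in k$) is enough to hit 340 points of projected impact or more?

Look for the lowest-budget combination reaching 340.
Taking youth orchestra + street-tree planting + literacy program gives 383 (≥ 340) for 35 k$.
Any bundle with less than 35 k$ falls short of 340.

35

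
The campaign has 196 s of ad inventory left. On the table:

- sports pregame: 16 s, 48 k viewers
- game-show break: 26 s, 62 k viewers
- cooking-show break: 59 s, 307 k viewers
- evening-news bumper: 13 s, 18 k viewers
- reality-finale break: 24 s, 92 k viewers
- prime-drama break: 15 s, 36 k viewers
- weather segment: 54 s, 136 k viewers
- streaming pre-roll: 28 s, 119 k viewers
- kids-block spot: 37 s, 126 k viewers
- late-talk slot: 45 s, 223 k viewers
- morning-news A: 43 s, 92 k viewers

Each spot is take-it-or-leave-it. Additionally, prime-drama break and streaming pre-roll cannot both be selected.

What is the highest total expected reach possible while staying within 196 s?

867

By expected reach per s: cooking-show break 5.20, late-talk slot 4.96, streaming pre-roll 4.25 lead.
Taking cooking-show break + reality-finale break + streaming pre-roll + kids-block spot + late-talk slot: 193 s used, 867 in expected reach.
Next best is game-show break + cooking-show break + streaming pre-roll + kids-block spot + late-talk slot at 837 (195 s) — short by 30.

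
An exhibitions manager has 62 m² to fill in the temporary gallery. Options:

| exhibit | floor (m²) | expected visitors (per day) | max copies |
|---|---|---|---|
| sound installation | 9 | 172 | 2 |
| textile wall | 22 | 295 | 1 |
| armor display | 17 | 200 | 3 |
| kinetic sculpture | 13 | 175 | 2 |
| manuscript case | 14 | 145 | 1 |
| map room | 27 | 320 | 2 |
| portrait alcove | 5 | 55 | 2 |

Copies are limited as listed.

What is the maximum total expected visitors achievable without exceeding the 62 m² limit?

894

2×sound installation + textile wall + armor display + portrait alcove uses 62 of the 62 m² and totals 894.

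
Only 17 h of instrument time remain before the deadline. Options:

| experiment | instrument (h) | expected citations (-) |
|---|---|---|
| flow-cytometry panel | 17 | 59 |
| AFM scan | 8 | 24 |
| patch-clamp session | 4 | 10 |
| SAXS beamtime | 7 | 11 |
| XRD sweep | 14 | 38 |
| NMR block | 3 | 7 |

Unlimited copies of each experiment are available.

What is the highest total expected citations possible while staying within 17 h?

Best packing: flow-cytometry panel — 17 h, 59 total.
No other feasible combination exceeds 59.

59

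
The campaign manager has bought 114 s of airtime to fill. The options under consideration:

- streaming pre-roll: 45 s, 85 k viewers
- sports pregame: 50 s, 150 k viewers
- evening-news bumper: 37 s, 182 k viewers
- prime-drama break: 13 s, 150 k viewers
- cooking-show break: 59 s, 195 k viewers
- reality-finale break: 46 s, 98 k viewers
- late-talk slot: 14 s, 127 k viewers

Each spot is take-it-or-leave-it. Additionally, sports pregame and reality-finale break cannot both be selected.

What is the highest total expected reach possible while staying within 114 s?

The ratio ordering already packs tightly: sports pregame + evening-news bumper + prime-drama break + late-talk slot, 114 s, 609.
Every other selection either busts 114 s or breaks a pairing rule or fails to beat 609.

609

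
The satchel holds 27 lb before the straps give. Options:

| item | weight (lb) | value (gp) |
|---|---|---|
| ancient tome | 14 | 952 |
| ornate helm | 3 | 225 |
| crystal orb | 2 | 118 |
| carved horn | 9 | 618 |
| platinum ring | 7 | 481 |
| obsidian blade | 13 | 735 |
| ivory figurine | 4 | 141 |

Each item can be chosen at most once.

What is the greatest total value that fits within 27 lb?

1795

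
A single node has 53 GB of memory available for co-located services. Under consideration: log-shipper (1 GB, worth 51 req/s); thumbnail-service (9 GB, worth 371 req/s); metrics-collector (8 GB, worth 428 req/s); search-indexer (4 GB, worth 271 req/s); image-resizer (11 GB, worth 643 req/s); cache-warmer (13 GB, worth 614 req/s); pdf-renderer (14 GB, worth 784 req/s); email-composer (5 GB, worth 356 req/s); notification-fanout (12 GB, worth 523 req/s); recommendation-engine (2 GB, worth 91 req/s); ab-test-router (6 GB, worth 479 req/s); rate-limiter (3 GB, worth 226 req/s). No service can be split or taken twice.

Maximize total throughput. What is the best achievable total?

Greedy by ratio would take log-shipper + metrics-collector + search-indexer + image-resizer + pdf-renderer + email-composer + ab-test-router + rate-limiter: 52 GB used, total 3238.
The 1 GB tied up in log-shipper is better spent on recommendation-engine — total rises to 3278 (53 GB).
An exhaustive check of the 4096 subsets confirms 3278.

3278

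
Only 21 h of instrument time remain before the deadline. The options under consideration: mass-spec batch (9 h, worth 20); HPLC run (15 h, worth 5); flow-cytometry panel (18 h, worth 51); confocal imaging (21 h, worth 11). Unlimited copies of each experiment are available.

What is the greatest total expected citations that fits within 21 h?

By expected citations per h: flow-cytometry panel 2.83, mass-spec batch 2.22, confocal imaging 0.52 lead.
Taking flow-cytometry panel: 18 h used, 51 in expected citations.
Every other selection either busts 21 h or fails to beat 51.

51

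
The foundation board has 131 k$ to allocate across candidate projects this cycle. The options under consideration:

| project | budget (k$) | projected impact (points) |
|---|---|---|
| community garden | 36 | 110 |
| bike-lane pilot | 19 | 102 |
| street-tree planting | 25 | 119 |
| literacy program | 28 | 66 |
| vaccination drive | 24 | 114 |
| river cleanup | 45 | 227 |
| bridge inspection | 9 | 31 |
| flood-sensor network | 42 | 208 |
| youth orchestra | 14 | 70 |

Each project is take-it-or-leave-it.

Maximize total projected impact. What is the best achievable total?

656

Taking the top-ratio projects first gives bike-lane pilot + river cleanup + bridge inspection + flood-sensor network + youth orchestra for 638 (129 k$).
Replace bridge inspection and youth orchestra with street-tree planting: the trade gains 18 net, giving 656 at 131 k$.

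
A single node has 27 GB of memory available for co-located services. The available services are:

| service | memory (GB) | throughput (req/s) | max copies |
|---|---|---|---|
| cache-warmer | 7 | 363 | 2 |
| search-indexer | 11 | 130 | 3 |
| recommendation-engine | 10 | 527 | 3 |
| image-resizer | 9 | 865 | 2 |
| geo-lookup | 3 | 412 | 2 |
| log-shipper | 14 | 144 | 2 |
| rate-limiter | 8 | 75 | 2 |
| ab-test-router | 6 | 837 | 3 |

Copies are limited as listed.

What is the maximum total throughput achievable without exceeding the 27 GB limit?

A density-first pass picks 2×geo-lookup + 3×ab-test-router — 3335 at 24 GB.
The 6 GB tied up in 2×geo-lookup is better spent on image-resizer — total rises to 3376 (27 GB).

3376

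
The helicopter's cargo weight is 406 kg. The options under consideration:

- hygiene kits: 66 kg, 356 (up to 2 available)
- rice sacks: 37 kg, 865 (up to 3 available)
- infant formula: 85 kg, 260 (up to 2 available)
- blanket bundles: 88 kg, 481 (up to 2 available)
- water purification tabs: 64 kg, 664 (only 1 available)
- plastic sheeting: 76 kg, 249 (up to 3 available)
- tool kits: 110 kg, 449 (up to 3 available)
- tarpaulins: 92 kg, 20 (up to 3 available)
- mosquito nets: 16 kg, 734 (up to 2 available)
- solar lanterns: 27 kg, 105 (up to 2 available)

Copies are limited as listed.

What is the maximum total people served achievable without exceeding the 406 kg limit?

5689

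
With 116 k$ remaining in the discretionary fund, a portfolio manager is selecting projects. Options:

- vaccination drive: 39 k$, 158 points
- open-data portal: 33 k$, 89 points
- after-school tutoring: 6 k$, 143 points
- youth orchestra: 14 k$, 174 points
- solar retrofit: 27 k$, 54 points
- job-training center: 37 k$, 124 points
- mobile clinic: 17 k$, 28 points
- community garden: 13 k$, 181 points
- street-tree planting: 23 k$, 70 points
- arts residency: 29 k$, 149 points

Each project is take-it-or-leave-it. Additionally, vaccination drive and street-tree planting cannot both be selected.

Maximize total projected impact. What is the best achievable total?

Best packing: vaccination drive + after-school tutoring + youth orchestra + community garden + arts residency — 101 k$, 805 total.
Runner-up after-school tutoring + youth orchestra + job-training center + mobile clinic + community garden + arts residency tops out at 799.

805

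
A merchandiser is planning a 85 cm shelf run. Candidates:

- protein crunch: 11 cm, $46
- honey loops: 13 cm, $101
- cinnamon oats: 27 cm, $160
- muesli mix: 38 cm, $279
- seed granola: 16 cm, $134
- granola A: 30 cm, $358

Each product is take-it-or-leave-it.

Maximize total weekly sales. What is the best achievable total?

771

Taking the top-ratio products first gives protein crunch + honey loops + seed granola + granola A for 639 (70 cm).
Replace protein crunch and honey loops with muesli mix: the trade gains 132 net, giving 771 at 84 cm.
Next best is honey loops + muesli mix + granola A at 738 (81 cm) — short by 33.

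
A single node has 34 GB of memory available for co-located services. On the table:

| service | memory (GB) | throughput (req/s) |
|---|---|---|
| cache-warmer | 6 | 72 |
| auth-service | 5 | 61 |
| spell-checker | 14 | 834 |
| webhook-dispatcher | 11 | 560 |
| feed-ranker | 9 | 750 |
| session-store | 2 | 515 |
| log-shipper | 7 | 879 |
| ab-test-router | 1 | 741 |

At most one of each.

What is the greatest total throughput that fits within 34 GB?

3719

Density check — ab-test-router 741.00, session-store 257.50, log-shipper 125.57, feed-ranker 83.33 are the best per GB.
Best packing: spell-checker + feed-ranker + session-store + log-shipper + ab-test-router — 33 GB, 3719 total.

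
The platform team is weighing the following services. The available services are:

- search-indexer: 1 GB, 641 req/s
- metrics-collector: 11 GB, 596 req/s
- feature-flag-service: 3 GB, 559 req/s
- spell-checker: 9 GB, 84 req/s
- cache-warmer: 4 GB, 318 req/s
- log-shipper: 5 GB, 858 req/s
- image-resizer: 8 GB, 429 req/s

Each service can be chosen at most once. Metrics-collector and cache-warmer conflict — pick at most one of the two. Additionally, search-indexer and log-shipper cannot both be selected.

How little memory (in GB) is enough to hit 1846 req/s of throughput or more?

16

Minimise GB subject to total throughput ≥ 1846.
search-indexer + feature-flag-service + cache-warmer + image-resizer: 1947 throughput at 16 GB.
Below 16 GB the best achievable stays under 1846.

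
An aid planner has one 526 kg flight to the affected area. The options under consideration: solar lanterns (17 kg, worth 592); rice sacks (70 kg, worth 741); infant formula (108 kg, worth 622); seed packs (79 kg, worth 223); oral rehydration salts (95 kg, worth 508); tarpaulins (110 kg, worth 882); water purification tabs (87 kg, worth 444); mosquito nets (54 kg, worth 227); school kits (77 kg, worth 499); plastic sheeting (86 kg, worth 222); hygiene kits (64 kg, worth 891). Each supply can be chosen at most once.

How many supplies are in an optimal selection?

7

Optimal total is 4557.
For example solar lanterns + rice sacks + oral rehydration salts + tarpaulins + water purification tabs + school kits + hygiene kits achieves it, using 520 kg.
Every optimal selection uses 7 supplies.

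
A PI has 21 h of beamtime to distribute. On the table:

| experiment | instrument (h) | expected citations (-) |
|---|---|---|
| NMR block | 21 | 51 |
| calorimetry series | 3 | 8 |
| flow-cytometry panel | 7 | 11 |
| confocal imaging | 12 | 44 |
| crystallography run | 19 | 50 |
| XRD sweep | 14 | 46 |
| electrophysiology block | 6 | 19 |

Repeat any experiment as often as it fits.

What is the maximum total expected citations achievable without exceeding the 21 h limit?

71

Density check — confocal imaging 3.67, XRD sweep 3.29, electrophysiology block 3.17 are the best per h.
Calorimetry series + confocal imaging + electrophysiology block uses 21 of the 21 h and totals 71.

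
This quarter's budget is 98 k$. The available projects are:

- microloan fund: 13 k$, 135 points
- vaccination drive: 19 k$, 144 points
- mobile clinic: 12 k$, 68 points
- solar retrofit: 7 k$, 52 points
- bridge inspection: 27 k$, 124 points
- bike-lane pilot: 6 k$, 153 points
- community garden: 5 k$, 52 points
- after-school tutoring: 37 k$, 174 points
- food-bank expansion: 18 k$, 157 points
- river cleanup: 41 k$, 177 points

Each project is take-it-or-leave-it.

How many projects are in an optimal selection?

7

Optimal total is 817.
microloan fund + vaccination drive + solar retrofit + bridge inspection + bike-lane pilot + community garden + food-bank expansion hits 817 at 95 k$.
Every optimal selection uses 7 projects.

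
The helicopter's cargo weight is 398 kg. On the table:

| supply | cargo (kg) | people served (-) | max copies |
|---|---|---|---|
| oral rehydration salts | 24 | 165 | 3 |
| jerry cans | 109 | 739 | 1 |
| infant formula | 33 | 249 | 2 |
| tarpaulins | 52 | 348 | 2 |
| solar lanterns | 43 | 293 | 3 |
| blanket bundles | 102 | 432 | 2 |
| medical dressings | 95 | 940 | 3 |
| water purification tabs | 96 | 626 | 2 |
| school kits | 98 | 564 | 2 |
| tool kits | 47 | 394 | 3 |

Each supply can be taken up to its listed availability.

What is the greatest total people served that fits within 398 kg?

3712

Taking the top-ratio supplies first gives 3×medical dressings + 2×tool kits for 3608 (379 kg).
The 47 kg tied up in tool kits is better spent on 2×infant formula — total rises to 3712 (398 kg).
That's the maximum — no swap from here does better than 3712.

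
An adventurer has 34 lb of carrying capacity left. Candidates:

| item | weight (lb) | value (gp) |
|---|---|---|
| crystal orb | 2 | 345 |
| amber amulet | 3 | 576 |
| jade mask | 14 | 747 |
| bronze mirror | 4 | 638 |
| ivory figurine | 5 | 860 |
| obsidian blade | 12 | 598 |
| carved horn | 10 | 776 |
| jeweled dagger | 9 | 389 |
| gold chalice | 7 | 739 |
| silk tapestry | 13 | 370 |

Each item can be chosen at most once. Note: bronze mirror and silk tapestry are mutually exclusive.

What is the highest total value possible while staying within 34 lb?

The ratio ordering already packs tightly: crystal orb + amber amulet + bronze mirror + ivory figurine + carved horn + gold chalice, 31 lb, 3934.
Next best is crystal orb + amber amulet + bronze mirror + ivory figurine + obsidian blade + gold chalice at 3756 (33 lb) — short by 178.

3934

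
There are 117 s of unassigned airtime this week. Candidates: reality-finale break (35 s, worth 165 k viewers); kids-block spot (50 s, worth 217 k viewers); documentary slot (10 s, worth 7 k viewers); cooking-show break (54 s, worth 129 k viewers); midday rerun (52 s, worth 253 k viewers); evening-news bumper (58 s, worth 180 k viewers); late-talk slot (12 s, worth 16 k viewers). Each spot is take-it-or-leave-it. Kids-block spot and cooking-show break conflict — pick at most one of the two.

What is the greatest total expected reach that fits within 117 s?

486

The ratio heuristic lands on reality-finale break + documentary slot + midday rerun + late-talk slot (441) but leaves 8 s idle.
Replace reality-finale break and documentary slot with kids-block spot: the trade gains 45 net, giving 486 at 114 s.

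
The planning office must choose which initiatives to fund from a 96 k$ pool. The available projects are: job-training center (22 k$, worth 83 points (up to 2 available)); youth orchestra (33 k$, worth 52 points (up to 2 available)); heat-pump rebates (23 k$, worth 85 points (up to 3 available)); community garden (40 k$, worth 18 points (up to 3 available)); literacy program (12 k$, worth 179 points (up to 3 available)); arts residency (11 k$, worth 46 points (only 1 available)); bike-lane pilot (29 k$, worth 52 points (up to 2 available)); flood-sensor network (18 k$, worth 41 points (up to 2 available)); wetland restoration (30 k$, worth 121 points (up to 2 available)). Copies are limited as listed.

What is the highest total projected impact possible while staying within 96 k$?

779

Density check — literacy program 14.92, arts residency 4.18, wetland restoration 4.03, job-training center 3.77 are the best per k$.
Taking the top-ratio projects first gives 3×literacy program + arts residency + flood-sensor network + wetland restoration for 745 (95 k$).
Replace arts residency and flood-sensor network with wetland restoration: the trade gains 34 net, giving 779 at 96 k$.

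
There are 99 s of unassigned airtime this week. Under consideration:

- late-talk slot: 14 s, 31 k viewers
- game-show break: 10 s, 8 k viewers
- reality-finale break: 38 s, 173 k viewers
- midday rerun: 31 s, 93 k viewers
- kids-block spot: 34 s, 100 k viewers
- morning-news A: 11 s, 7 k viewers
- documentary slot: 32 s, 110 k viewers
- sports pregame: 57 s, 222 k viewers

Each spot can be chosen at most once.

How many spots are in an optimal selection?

2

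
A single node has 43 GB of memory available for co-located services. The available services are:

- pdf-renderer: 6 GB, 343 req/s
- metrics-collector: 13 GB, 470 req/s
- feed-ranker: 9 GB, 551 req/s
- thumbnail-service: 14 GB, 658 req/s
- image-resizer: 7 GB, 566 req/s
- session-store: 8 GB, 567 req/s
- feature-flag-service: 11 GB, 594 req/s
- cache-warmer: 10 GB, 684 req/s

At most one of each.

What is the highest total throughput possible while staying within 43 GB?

2754

The ratio heuristic lands on pdf-renderer + feed-ranker + image-resizer + session-store + cache-warmer (2711) but leaves 3 GB idle.
Dropping feed-ranker frees 9 GB; slotting in feature-flag-service (11 GB) lifts the total to 2754 at 42 GB.
Nothing else within 43 GB beats 2754.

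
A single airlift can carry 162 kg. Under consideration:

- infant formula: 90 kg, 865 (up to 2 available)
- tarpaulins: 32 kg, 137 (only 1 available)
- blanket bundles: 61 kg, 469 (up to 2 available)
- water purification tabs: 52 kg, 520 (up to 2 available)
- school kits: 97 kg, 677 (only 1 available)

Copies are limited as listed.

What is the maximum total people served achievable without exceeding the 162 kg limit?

Filling by ratio: tarpaulins + 2×water purification tabs for 1177, with 26 kg left unused.
Dropping tarpaulins and water purification tabs frees 84 kg; slotting in infant formula (90 kg) lifts the total to 1385 at 142 kg.
The spare 20 kg is too small for any remaining supply, and no exchange beats 1385.

1385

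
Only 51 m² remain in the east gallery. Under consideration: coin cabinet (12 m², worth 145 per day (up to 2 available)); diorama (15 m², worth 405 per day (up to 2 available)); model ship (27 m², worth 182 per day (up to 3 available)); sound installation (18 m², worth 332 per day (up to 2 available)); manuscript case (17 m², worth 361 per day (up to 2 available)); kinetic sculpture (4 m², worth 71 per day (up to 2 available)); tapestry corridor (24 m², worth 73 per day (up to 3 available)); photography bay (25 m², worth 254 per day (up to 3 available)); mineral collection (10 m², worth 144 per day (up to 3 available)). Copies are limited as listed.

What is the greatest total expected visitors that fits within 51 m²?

1242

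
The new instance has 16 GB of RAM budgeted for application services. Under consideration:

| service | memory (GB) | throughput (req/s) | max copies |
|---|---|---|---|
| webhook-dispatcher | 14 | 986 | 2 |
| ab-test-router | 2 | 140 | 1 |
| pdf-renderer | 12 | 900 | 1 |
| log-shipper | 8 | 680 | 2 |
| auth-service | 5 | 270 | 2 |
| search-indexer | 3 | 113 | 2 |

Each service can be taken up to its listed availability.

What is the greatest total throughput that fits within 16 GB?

The ratio ordering already packs tightly: 2×log-shipper, 16 GB, 1360.

1360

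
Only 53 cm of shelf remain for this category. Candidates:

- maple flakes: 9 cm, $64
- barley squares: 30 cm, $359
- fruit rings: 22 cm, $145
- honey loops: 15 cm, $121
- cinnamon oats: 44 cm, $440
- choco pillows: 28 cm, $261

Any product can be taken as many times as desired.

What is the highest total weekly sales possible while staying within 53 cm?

Taking the top-ratio products first gives barley squares + honey loops for 480 (45 cm).
Dropping barley squares and honey loops frees 45 cm; slotting in maple flakes + cinnamon oats (53 cm) lifts the total to 504 at 53 cm.
No other feasible combination exceeds 504.

504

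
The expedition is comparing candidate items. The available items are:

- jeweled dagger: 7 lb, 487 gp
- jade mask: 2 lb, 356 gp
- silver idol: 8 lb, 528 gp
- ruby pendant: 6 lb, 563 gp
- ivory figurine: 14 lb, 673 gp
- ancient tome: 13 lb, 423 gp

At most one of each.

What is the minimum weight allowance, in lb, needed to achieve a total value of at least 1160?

Need the lightest bundle worth ≥ 1160.
Taking jeweled dagger + jade mask + ruby pendant gives 1406 (≥ 1160) for 15 lb.
Any bundle with less than 15 lb falls short of 1160.

15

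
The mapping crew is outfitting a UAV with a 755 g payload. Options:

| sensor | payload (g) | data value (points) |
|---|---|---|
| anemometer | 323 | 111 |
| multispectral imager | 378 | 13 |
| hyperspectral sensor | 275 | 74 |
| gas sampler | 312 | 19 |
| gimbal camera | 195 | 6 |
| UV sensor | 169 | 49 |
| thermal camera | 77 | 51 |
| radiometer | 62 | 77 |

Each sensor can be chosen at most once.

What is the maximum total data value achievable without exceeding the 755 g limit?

313

The ratio heuristic lands on anemometer + UV sensor + thermal camera + radiometer (288) but leaves 124 g idle.
The 169 g tied up in UV sensor is better spent on hyperspectral sensor — total rises to 313 (737 g).
Every other selection either busts 755 g or fails to beat 313.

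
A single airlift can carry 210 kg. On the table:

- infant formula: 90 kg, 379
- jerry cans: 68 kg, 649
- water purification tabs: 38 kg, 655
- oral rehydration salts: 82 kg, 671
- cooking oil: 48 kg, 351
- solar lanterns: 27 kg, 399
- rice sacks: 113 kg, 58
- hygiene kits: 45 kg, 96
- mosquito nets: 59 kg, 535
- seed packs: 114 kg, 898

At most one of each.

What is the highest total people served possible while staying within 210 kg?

2260

The ratio heuristic lands on jerry cans + water purification tabs + solar lanterns + mosquito nets (2238) but leaves 18 kg idle.
The 68 kg tied up in jerry cans is better spent on oral rehydration salts — total rises to 2260 (206 kg).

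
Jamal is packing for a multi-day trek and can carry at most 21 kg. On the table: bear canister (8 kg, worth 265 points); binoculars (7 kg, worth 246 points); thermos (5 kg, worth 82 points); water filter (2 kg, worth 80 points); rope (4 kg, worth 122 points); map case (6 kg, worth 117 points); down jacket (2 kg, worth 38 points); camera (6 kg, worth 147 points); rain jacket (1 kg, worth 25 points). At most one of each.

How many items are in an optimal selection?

Best achievable utility is 713.
bear canister + binoculars + water filter + rope hits 713 at 21 kg.
Any selection reaching 713 contains exactly 4 items.

4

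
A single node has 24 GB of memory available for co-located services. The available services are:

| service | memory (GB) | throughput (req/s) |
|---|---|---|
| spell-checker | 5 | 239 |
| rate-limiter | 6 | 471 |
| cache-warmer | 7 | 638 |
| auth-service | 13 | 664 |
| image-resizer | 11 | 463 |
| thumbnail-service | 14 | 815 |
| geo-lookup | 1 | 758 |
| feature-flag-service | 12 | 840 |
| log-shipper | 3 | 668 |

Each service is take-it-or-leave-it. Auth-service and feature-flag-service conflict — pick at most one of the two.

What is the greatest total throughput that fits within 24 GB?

Ranking by ratio (throughput/GB): geo-lookup 758.00, log-shipper 222.67, cache-warmer 91.14, rate-limiter 78.50.
A density-first pass picks spell-checker + rate-limiter + cache-warmer + geo-lookup + log-shipper — 2774 at 22 GB.
Replace spell-checker and rate-limiter with feature-flag-service: the trade gains 130 net, giving 2904 at 23 GB.

2904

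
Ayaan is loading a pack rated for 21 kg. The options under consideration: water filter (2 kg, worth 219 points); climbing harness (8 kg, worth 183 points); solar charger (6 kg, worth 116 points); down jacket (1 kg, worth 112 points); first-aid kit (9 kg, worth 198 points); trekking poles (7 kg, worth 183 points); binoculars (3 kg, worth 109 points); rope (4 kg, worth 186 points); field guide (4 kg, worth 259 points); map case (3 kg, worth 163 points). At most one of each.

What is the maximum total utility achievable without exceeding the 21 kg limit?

1122

By utility per kg: down jacket 112.00, water filter 109.50, field guide 64.75 lead.
A density-first pass picks water filter + down jacket + binoculars + rope + field guide + map case — 1048 at 17 kg.
The 3 kg tied up in binoculars is better spent on trekking poles — total rises to 1122 (21 kg).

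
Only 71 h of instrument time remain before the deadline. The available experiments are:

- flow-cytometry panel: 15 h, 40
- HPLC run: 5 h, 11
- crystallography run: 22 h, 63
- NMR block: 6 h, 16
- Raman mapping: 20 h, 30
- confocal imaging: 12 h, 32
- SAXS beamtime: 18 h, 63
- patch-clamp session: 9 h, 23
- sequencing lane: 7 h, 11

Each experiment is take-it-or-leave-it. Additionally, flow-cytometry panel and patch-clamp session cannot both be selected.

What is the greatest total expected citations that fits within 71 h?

198

Flow-cytometry panel + crystallography run + confocal imaging + SAXS beamtime uses 67 of the 71 h and totals 198.
That's the maximum — no feasible swap from here does better than 198.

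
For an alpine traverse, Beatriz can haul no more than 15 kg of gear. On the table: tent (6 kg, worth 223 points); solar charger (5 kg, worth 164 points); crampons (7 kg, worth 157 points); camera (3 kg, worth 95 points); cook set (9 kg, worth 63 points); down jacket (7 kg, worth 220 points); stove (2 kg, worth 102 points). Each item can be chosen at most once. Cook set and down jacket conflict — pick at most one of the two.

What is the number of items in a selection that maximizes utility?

Optimal total is 545.
tent + down jacket + stove hits 545 at 15 kg.
Every optimal selection uses 3 items.

3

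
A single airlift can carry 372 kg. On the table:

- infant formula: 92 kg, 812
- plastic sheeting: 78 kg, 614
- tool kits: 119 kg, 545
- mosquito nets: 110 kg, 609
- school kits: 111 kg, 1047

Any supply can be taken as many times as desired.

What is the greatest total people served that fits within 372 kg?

Taking the top-ratio supplies first gives 3×school kits for 3141 (333 kg).
The 333 kg tied up in 3×school kits is better spent on 4×infant formula — total rises to 3248 (368 kg).
No other feasible combination exceeds 3248.

3248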